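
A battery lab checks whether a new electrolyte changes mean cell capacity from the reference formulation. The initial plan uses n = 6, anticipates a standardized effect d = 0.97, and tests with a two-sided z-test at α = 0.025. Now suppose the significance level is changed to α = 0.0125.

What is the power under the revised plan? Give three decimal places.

δ = d·√n = 0.97 × √6 = 2.3760 (unchanged). New critical value: z_{0.0063} = 2.498.
Revised power = Φ(δ − 2.498) + Φ(−δ − 2.498) = Φ(-0.122) + Φ(-4.874) = 0.4516 + 0.0000 = 0.4516.

Power ≈ 0.452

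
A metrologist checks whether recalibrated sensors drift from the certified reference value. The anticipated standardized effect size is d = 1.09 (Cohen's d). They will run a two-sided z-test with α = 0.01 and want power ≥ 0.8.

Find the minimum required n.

Set Φ(δ − 2.576) = 0.8; then δ − 2.576 = Φ⁻¹(0.8) = 0.842, giving δ = 3.417.
(Ignoring the negligible lower-tail rejection probability gives the usual closed-form inversion.)
δ = d·√n ⇒ n = (δ/d)² = (3.417 / 1.09)² = 9.83.
Round up to the next whole unit.

n = 10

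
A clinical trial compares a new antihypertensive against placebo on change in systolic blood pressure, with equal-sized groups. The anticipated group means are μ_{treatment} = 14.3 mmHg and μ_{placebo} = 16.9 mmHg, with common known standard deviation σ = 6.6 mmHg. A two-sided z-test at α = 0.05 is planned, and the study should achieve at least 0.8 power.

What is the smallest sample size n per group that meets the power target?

n = 102 per group

Standardized effect: d = |μ_{treatment} − μ_{placebo}| / σ = |14.3 − 16.9| / 6.6 = 0.3939
For power 0.8 need Φ(δ − z_{0.025}) = 0.8, so δ = z_{0.025} + z_{0.20} = 1.960 + 0.842 = 2.802.
(For δ > 0 the lower-tail rejection region contributes negligibly to power, so the one-term inversion is standard.)
δ = d·√(n/2) ⇒ n = 2(δ/d)² = 2 × (2.802 / 0.3939)² = 101.15.
Rounding up, n = 102 per group.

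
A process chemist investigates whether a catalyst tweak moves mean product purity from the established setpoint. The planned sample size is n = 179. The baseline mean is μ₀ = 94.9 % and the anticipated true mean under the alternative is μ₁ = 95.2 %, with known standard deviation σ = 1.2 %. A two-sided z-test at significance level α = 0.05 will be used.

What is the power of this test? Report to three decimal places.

Power ≈ 0.917

Standardized effect: d = |μ₁ − μ₀| / σ = |95.2 − 94.9| / 1.2 = 0.2500
Noncentrality parameter: δ = d·√n = 0.2500 × √179 = 3.3448
Two-sided α = 0.05 → critical value z_{0.025} = 1.960.
Power = Φ(δ − 1.960) + Φ(−δ − 1.960) = Φ(1.385) + Φ(-5.305) = 0.9169 + 0.0000 = 0.9169.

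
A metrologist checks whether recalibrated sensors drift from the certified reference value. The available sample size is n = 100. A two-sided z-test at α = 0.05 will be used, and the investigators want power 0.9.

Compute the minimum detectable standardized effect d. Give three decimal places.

d ≈ 0.324

Required noncentrality: δ = z_{0.025} + z_{0.10} = 1.960 + 1.282 = 3.242.
(The second rejection-region term Φ(−δ − z_{α/2}) is negligible and dropped.)
δ = d·√n ⇒ d = δ/√n = 3.242/√100 = 0.3242.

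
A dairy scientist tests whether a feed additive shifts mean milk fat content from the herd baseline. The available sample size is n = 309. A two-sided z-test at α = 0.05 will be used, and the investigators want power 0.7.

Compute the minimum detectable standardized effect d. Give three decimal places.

d ≈ 0.141

Required noncentrality: δ = z_{0.025} + z_{0.30} = 1.960 + 0.524 = 2.484.
(Lower-tail contribution to power is negligible for δ > 0.)
δ = d·√n ⇒ d = δ/√n = 2.484/√309 = 0.1413.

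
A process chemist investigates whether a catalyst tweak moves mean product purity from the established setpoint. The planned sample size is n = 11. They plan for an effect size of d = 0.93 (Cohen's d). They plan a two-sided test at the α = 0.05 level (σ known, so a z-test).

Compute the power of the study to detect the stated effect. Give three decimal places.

Noncentrality parameter: δ = d·√n = 0.93 × √11 = 3.0845
Critical value for a two-sided test at α = 0.05: z_{α/2} = 1.960.
Power = Φ(δ − 1.960) + Φ(−δ − 1.960) = Φ(1.124) + Φ(-5.044) = 0.8696 + 0.0000 = 0.8696.

Power ≈ 0.870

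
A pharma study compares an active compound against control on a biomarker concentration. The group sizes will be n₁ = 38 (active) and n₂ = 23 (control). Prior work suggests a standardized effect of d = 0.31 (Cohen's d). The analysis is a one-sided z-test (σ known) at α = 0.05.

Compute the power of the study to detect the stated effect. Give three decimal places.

Power ≈ 0.319

Noncentrality parameter: δ = d / √(1/n₁ + 1/n₂) = 0.31 / √(1/38 + 1/23) = 1.1734
Critical value for a one-sided test at α = 0.05: z_α = 1.645.
Power = Φ(δ − 1.645) = Φ(-0.471) = 0.3187.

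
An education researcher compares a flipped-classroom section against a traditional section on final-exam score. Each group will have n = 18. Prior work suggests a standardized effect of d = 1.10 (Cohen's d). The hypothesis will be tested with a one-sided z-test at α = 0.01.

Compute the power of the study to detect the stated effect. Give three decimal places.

Noncentrality parameter: δ = d·√(n/2) = 1.10 × √(18/2) = 3.3000
Critical value for a one-sided test at α = 0.01: z_α = 2.326.
Power = Φ(δ − 2.326) = Φ(0.974) = 0.8349.

Power ≈ 0.835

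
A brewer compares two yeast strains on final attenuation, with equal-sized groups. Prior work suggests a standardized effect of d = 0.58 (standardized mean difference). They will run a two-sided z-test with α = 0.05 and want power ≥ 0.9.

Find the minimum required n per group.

Set Φ(δ − 1.960) = 0.9; then δ − 1.960 = Φ⁻¹(0.9) = 1.282, giving δ = 3.242.
(Ignoring the negligible lower-tail rejection probability gives the usual closed-form inversion.)
δ = d·√(n/2) ⇒ n = 2(δ/d)² = 2 × (3.242 / 0.58)² = 62.47.
Round up to the next whole unit.

n = 63 per group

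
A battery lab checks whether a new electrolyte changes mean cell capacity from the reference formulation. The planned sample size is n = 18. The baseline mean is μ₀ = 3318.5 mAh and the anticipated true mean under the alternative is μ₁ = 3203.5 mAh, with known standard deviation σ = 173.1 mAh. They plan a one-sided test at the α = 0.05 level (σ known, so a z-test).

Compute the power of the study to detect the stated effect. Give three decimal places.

Power ≈ 0.880

Standardized effect: d = |μ₁ − μ₀| / σ = |3203.5 − 3318.5| / 173.1 = 0.6644
Noncentrality parameter: δ = d·√n = 0.6644 × √18 = 2.8186
Critical value for a one-sided test at α = 0.05: z_α = 1.645.
Power = P(Z > 1.645 − δ) = Φ(1.174) = 0.8798.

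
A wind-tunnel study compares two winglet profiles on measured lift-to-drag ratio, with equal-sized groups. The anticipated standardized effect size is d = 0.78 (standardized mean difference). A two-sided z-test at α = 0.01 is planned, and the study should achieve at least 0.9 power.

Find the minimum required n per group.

Set Φ(δ − 2.576) = 0.9; then δ − 2.576 = Φ⁻¹(0.9) = 1.282, giving δ = 3.857.
(Ignoring the negligible lower-tail rejection probability gives the usual closed-form inversion.)
δ = d·√(n/2) ⇒ n = 2(δ/d)² = 2 × (3.857 / 0.78)² = 48.91.
Rounding up, n = 49 per group.

n = 49 per group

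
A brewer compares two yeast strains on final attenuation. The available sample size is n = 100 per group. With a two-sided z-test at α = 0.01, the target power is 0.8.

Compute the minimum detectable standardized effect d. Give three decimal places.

Required noncentrality: δ = z_{0.005} + z_{0.20} = 2.576 + 0.842 = 3.417.
(Lower-tail contribution to power is negligible for δ > 0.)
δ = d·√(n/2) ⇒ d = δ/√(n/2) = 3.417/√(100/2) = 0.4833.

d ≈ 0.483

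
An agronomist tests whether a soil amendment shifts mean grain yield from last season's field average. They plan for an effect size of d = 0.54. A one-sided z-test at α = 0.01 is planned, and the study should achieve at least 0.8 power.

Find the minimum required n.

n = 35

Set Φ(δ − 2.326) = 0.8; then δ − 2.326 = Φ⁻¹(0.8) = 0.842, giving δ = 3.168.
δ = d·√n ⇒ n = (δ/d)² = (3.168 / 0.54)² = 34.42.
Rounding up, n = 35.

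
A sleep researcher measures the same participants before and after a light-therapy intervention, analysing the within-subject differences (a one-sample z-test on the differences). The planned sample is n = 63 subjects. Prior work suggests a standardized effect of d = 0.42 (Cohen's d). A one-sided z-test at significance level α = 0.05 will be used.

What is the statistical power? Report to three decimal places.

Power ≈ 0.954

Noncentrality parameter: δ = d·√n = 0.42 × √63 = 3.3336
One-sided α = 0.05 → critical value z_{0.05} = 1.645.
Power = P(Z > 1.645 − δ) = Φ(1.689) = 0.9544.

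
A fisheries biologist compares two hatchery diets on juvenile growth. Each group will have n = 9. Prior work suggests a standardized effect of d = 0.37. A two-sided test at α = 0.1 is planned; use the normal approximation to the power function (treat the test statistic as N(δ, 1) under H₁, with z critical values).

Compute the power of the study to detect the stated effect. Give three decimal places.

Noncentrality parameter: δ = d·√(n/2) = 0.37 × √(9/2) = 0.7849
Critical value for a two-sided test at α = 0.1: z_{α/2} = 1.645.
Power = Φ(δ − 1.645) + Φ(−δ − 1.645) = Φ(-0.860) + Φ(-2.430) = 0.1949 + 0.0076 = 0.2025.

Power ≈ 0.202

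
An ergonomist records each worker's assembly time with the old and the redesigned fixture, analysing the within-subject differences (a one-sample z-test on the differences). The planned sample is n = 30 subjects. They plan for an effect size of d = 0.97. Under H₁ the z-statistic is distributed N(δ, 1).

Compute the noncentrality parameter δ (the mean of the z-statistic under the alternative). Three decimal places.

δ ≈ 5.313

δ = d·√n = 0.97 × √30 = 5.3129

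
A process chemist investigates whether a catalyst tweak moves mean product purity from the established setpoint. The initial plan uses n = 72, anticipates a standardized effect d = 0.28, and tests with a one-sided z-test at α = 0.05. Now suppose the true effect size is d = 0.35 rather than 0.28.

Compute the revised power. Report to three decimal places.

Power ≈ 0.907

With d = 0.35: δ = d·√n = 0.35 × √72 = 2.9698. Critical value z_{0.05} = 1.645.
Revised power = Φ(δ − 1.645) = Φ(1.325) = 0.9074.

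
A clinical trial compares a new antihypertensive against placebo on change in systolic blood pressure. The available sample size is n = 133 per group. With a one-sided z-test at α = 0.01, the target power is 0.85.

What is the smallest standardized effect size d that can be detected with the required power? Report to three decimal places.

d ≈ 0.412

Need Φ(δ − 2.326) = 0.85, so δ = 2.326 + 1.036 = 3.363.
δ = d·√(n/2) ⇒ d = δ/√(n/2) = 3.363/√(133/2) = 0.4124.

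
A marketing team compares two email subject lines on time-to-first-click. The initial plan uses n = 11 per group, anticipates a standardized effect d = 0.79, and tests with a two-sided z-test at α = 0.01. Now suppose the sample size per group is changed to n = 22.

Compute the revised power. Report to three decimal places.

With n = 22 per group: δ = d·√(n/2) = 0.79 × √(22/2) = 2.6201. Critical value z_{0.005} = 2.576.
Revised power = Φ(δ − 2.576) + Φ(−δ − 2.576) = Φ(0.044) + Φ(-5.196) = 0.5177 + 0.0000 = 0.5177.

Power ≈ 0.518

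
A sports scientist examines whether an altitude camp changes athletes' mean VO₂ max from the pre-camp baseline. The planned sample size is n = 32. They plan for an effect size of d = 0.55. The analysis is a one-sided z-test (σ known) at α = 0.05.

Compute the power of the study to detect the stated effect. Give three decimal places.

Power ≈ 0.929

Noncentrality parameter: δ = d·√n = 0.55 × √32 = 3.1113
One-sided α = 0.05 → critical value z_{0.05} = 1.645.
Power = Φ(δ − 1.645) = Φ(1.466) = 0.9287.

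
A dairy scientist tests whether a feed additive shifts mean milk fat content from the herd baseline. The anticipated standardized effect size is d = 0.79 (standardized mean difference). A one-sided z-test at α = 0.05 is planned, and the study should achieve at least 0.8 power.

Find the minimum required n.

n = 10

Set Φ(δ − 1.645) = 0.8; then δ − 1.645 = Φ⁻¹(0.8) = 0.842, giving δ = 2.486.
δ = d·√n ⇒ n = (δ/d)² = (2.486 / 0.79)² = 9.91.
Round up to the next whole unit.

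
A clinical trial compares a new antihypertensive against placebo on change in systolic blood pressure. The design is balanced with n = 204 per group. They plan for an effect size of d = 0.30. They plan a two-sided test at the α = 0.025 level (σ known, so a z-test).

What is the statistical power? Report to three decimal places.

Noncentrality parameter: δ = d·√(n/2) = 0.30 × √(204/2) = 3.0299
Critical value for a two-sided test at α = 0.025: z_{α/2} = 2.241.
Power = Φ(δ − 2.241) + Φ(−δ − 2.241) = Φ(0.788) + Φ(-5.271) = 0.7848 + 0.0000 = 0.7848.

Power ≈ 0.785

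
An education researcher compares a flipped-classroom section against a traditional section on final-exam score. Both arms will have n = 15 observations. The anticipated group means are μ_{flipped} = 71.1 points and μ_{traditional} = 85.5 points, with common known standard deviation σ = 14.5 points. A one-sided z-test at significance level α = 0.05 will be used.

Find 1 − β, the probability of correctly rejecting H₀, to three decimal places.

Power ≈ 0.859

Standardized effect: d = |μ_{flipped} − μ_{traditional}| / σ = |71.1 − 85.5| / 14.5 = 0.9931
Noncentrality parameter: δ = d·√(n/2) = 0.9931 × √(15/2) = 2.7197
Critical value for a one-sided test at α = 0.05: z_α = 1.645.
Power = P(Z > 1.645 − δ) = Φ(1.075) = 0.8588.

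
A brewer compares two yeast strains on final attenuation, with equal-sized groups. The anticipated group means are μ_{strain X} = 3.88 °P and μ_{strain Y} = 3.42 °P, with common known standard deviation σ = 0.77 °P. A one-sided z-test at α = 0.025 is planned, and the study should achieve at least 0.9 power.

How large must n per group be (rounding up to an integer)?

n = 59 per group

Standardized effect: d = |μ_{strain X} − μ_{strain Y}| / σ = |3.88 − 3.42| / 0.77 = 0.5974
Set Φ(δ − 1.960) = 0.9; then δ − 1.960 = Φ⁻¹(0.9) = 1.282, giving δ = 3.242.
δ = d·√(n/2) ⇒ n = 2(δ/d)² = 2 × (3.242 / 0.5974)² = 58.88.
Rounding up, n = 59 per group.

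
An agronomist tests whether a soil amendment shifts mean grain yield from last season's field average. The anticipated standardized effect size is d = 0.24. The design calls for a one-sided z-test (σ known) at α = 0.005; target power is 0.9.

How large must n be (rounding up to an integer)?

Set Φ(δ − 2.576) = 0.9; then δ − 2.576 = Φ⁻¹(0.9) = 1.282, giving δ = 3.857.
δ = d·√n ⇒ n = (δ/d)² = (3.857 / 0.24)² = 258.32.
Rounding up, n = 259.

n = 259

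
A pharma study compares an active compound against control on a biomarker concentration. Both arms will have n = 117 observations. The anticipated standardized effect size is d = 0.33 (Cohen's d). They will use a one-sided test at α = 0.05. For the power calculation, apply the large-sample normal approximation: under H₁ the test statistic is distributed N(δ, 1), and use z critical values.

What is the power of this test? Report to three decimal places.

Noncentrality parameter: δ = d·√(n/2) = 0.33 × √(117/2) = 2.5240
One-sided α = 0.05 → critical value z_{0.05} = 1.645.
Power = Φ(δ − 1.645) = Φ(0.879) = 0.8103.

Power ≈ 0.810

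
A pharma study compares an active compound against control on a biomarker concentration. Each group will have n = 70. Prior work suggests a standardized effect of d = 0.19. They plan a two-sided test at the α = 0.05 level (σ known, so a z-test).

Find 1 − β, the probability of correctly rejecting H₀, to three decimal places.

Noncentrality parameter: δ = d·√(n/2) = 0.19 × √(70/2) = 1.1241
Critical value for a two-sided test at α = 0.05: z_{α/2} = 1.960.
Power = Φ(δ − 1.960) + Φ(−δ − 1.960) = Φ(-0.836) + Φ(-3.084) = 0.2016 + 0.0010 = 0.2026.

Power ≈ 0.203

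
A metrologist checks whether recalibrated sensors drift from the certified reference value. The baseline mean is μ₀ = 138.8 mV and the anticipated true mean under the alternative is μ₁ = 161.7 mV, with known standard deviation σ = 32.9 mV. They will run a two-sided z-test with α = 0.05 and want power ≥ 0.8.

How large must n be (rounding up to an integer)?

Standardized effect: d = |μ₁ − μ₀| / σ = |161.7 − 138.8| / 32.9 = 0.6960
For power 0.8 need Φ(δ − z_{0.025}) = 0.8, so δ = z_{0.025} + z_{0.20} = 1.960 + 0.842 = 2.802.
(For δ > 0 the lower-tail rejection region contributes negligibly to power, so the one-term inversion is standard.)
δ = d·√n ⇒ n = (δ/d)² = (2.802 / 0.6960)² = 16.20.
Rounding up, n = 17.

n = 17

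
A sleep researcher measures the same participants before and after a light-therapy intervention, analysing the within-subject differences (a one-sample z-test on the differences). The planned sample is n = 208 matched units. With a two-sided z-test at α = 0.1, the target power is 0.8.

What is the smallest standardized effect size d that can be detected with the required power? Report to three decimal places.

Required noncentrality: δ = z_{0.05} + z_{0.20} = 1.645 + 0.842 = 2.486.
(Lower-tail contribution to power is negligible for δ > 0.)
δ = d·√n ⇒ d = δ/√n = 2.486/√208 = 0.1724.

d ≈ 0.172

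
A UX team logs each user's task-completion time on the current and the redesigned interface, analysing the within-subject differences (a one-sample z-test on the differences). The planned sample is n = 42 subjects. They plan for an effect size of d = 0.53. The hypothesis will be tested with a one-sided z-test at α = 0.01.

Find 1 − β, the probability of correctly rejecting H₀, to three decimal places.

Noncentrality parameter: δ = d·√n = 0.53 × √42 = 3.4348
Critical value for a one-sided test at α = 0.01: z_α = 2.326.
Power = P(Z > 2.326 − δ) = Φ(1.108) = 0.8662.

Power ≈ 0.866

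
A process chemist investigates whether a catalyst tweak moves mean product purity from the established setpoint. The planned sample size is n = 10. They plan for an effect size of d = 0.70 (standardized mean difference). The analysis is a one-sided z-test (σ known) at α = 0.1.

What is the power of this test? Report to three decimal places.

Power ≈ 0.824

Noncentrality parameter: λ = d·√n = 0.70 × √10 = 2.2136
One-sided α = 0.1 → critical value z_{0.1} = 1.282.
Power = P(Z > 1.282 − λ) = Φ(0.932) = 0.8243.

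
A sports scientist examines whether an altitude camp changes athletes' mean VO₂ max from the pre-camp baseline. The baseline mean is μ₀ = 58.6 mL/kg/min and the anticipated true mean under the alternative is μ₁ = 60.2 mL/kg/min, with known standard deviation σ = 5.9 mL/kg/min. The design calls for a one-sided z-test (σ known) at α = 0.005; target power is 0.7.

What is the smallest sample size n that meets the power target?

n = 131

Standardized effect: d = |μ₁ − μ₀| / σ = |60.2 − 58.6| / 5.9 = 0.2712
Set Φ(δ − 2.576) = 0.7; then δ − 2.576 = Φ⁻¹(0.7) = 0.524, giving δ = 3.100.
δ = d·√n ⇒ n = (δ/d)² = (3.100 / 0.2712)² = 130.69.
Rounding up, n = 131.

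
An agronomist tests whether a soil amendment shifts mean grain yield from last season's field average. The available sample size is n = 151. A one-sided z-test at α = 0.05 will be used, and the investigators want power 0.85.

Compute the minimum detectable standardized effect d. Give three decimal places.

d ≈ 0.218

Need Φ(δ − 1.645) = 0.85, so δ = 1.645 + 1.036 = 2.681.
δ = d·√n ⇒ d = δ/√n = 2.681/√151 = 0.2182.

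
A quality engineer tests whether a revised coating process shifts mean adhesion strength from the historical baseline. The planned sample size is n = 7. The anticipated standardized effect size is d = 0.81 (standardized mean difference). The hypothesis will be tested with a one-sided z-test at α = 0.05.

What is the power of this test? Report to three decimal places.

Power ≈ 0.691

Noncentrality parameter: δ = d·√n = 0.81 × √7 = 2.1431
Critical value for a one-sided test at α = 0.05: z_α = 1.645.
Power = Φ(δ − 1.645) = Φ(0.498) = 0.6908.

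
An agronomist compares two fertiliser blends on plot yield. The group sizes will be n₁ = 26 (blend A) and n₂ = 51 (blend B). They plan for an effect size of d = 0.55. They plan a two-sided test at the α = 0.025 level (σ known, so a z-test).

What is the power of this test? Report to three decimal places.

Power ≈ 0.516

Noncentrality parameter: δ = d / √(1/n₁ + 1/n₂) = 0.55 / √(1/26 + 1/51) = 2.2824
Critical value for a two-sided test at α = 0.025: z_{α/2} = 2.241.
Power = Φ(δ − 2.241) + Φ(−δ − 2.241) = Φ(0.041) + Φ(-4.524) = 0.5163 + 0.0000 = 0.5163.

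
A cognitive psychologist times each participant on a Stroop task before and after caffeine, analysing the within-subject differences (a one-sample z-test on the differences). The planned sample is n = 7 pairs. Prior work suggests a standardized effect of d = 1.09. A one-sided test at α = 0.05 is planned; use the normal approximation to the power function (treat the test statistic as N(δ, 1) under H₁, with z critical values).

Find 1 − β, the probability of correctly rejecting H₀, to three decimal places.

Noncentrality parameter: δ = d·√n = 1.09 × √7 = 2.8839
Critical value for a one-sided test at α = 0.05: z_α = 1.645.
Power = P(Z > 1.645 − δ) = Φ(1.239) = 0.8923.

Power ≈ 0.892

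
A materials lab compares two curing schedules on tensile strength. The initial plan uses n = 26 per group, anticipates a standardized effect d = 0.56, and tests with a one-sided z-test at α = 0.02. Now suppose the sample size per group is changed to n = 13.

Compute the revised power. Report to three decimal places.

Power ≈ 0.266

With n = 13 per group: δ = d·√(n/2) = 0.56 × √(13/2) = 1.4277. Critical value z_{0.02} = 2.054.
Revised power = P(Z > 2.054 − δ) = Φ(-0.626) = 0.2656.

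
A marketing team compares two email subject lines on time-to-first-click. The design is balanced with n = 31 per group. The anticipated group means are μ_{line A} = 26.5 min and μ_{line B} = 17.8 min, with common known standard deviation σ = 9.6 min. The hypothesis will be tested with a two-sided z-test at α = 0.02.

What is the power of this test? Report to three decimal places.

Standardized effect: d = |μ_{line A} − μ_{line B}| / σ = |26.5 − 17.8| / 9.6 = 0.9062
Noncentrality parameter: δ = d·√(n/2) = 0.9062 × √(31/2) = 3.5679
Critical value for a two-sided test at α = 0.02: z_{α/2} = 2.326.
Power = Φ(δ − 2.326) + Φ(−δ − 2.326) = Φ(1.242) + Φ(-5.894) = 0.8928 + 0.0000 = 0.8928.

Power ≈ 0.893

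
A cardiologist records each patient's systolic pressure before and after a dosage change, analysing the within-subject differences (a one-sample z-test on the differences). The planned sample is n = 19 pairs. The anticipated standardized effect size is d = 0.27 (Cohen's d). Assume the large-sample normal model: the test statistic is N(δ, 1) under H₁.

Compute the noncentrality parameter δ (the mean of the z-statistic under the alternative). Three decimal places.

The noncentrality parameter scales effect size by the design's sample-size factor: δ = d·√n = 0.27 × √19 = 1.1769

δ ≈ 1.177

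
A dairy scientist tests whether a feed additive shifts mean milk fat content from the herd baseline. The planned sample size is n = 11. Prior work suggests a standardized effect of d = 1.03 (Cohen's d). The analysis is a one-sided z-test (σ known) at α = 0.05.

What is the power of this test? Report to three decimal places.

Power ≈ 0.962

Noncentrality parameter: δ = d·√n = 1.03 × √11 = 3.4161
Critical value for a one-sided test at α = 0.05: z_α = 1.645.
Power = P(Z > 1.645 − δ) = Φ(1.771) = 0.9617.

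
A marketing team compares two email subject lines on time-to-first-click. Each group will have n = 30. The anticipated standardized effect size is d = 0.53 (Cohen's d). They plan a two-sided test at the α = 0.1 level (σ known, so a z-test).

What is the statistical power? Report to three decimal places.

Noncentrality parameter: δ = d·√(n/2) = 0.53 × √(30/2) = 2.0527
Critical value for a two-sided test at α = 0.1: z_{α/2} = 1.645.
Power = Φ(δ − 1.645) + Φ(−δ − 1.645) = Φ(0.408) + Φ(-3.698) = 0.6583 + 0.0001 = 0.6584.

Power ≈ 0.658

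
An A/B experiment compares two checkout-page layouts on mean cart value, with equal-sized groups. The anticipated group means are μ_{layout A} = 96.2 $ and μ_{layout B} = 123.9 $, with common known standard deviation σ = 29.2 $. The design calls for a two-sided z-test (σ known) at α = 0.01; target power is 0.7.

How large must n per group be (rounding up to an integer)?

n = 22 per group

Standardized effect: d = |μ_{layout A} − μ_{layout B}| / σ = |96.2 − 123.9| / 29.2 = 0.9486
Set Φ(δ − 2.576) = 0.7; then δ − 2.576 = Φ⁻¹(0.7) = 0.524, giving δ = 3.100.
(For δ > 0 the lower-tail rejection region contributes negligibly to power, so the one-term inversion is standard.)
δ = d·√(n/2) ⇒ n = 2(δ/d)² = 2 × (3.100 / 0.9486)² = 21.36.
Rounding up, n = 22 per group.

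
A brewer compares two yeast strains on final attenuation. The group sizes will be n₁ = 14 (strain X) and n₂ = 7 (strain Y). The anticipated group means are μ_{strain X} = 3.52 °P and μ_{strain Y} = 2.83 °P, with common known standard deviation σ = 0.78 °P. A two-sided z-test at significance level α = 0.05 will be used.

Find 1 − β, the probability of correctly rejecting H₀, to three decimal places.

Standardized effect: d = |μ_{strain X} − μ_{strain Y}| / σ = |3.52 − 2.83| / 0.78 = 0.8846
Noncentrality parameter: δ = d / √(1/n₁ + 1/n₂) = 0.8846 / √(1/14 + 1/7) = 1.9110
Two-sided α = 0.05 → critical value z_{0.025} = 1.960.
Power = Φ(δ − 1.960) + Φ(−δ − 1.960) = Φ(-0.049) + Φ(-3.871) = 0.4805 + 0.0001 = 0.4805.

Power ≈ 0.481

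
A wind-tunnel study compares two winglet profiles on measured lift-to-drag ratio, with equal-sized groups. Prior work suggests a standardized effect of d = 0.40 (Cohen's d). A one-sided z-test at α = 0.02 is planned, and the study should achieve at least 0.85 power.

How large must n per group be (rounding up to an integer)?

For power 0.85 need Φ(δ − z_{0.02}) = 0.85, so δ = z_{0.02} + z_{0.15} = 2.054 + 1.036 = 3.090.
δ = d·√(n/2) ⇒ n = 2(δ/d)² = 2 × (3.090 / 0.40)² = 119.37.
Rounding up, n = 120 per group.

n = 120 per group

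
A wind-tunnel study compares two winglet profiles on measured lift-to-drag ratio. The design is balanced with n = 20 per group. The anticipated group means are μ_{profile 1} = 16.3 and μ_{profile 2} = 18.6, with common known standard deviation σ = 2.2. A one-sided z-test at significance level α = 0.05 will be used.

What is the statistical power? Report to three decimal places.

Standardized effect: d = |μ_{profile 1} − μ_{profile 2}| / σ = |16.3 − 18.6| / 2.2 = 1.0455
Noncentrality parameter: δ = d·√(n/2) = 1.0455 × √(20/2) = 3.3060
Critical value for a one-sided test at α = 0.05: z_α = 1.645.
Power = P(Z > 1.645 − δ) = Φ(1.661) = 0.9517.

Power ≈ 0.952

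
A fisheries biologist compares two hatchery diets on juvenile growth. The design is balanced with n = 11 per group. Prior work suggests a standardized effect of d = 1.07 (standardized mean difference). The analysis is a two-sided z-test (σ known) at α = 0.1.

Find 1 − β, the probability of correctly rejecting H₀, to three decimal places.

Noncentrality parameter: δ = d·√(n/2) = 1.07 × √(11/2) = 2.5094
Two-sided α = 0.1 → critical value z_{0.05} = 1.645.
Power = Φ(δ − 1.645) + Φ(−δ − 1.645) = Φ(0.865) + Φ(-4.154) = 0.8063 + 0.0000 = 0.8064.

Power ≈ 0.806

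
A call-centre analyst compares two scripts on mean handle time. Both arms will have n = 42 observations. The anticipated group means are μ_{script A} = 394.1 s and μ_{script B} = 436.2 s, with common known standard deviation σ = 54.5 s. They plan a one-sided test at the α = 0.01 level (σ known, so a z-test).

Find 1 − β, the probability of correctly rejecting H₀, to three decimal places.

Standardized effect: d = |μ_{script A} − μ_{script B}| / σ = |394.1 − 436.2| / 54.5 = 0.7725
Noncentrality parameter: δ = d·√(n/2) = 0.7725 × √(42/2) = 3.5399
Critical value for a one-sided test at α = 0.01: z_α = 2.326.
Power = Φ(δ − 2.326) = Φ(1.214) = 0.8875.

Power ≈ 0.888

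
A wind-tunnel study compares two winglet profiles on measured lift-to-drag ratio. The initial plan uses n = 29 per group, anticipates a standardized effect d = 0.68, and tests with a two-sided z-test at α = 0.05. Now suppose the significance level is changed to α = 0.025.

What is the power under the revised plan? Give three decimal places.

δ = d·√(n/2) = 0.68 × √(29/2) = 2.5894 (unchanged). New critical value: z_{0.0125} = 2.241.
Revised power = Φ(δ − 2.241) + Φ(−δ − 2.241) = Φ(0.348) + Φ(-4.831) = 0.6361 + 0.0000 = 0.6361.

Power ≈ 0.636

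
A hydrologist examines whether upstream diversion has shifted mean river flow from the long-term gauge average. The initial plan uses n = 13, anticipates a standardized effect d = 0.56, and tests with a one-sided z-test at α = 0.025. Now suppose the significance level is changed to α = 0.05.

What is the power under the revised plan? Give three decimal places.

Power ≈ 0.646

δ = d·√n = 0.56 × √13 = 2.0191 (unchanged). New critical value: z_{0.05} = 1.645.
Revised power = P(Z > 1.645 − δ) = Φ(0.374) = 0.6459.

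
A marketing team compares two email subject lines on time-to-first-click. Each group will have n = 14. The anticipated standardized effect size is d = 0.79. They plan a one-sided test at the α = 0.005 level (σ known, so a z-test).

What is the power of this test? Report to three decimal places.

Power ≈ 0.314

Noncentrality parameter: δ = d·√(n/2) = 0.79 × √(14/2) = 2.0901
Critical value for a one-sided test at α = 0.005: z_α = 2.576.
Power = P(Z > 2.576 − δ) = Φ(-0.486) = 0.3136.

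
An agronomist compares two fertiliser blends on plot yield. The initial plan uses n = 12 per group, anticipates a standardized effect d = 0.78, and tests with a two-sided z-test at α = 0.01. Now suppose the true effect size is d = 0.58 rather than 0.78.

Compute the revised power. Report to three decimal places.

With d = 0.58: δ = d·√(n/2) = 0.58 × √(12/2) = 1.4207. Critical value z_{0.005} = 2.576.
Revised power = Φ(δ − 2.576) + Φ(−δ − 2.576) = Φ(-1.155) + Φ(-3.997) = 0.1240 + 0.0000 = 0.1241.

Power ≈ 0.124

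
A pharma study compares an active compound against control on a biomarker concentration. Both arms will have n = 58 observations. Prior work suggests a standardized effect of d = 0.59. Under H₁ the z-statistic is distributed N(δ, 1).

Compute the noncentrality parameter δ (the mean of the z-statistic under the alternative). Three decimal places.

δ ≈ 3.177

δ = d·√(n/2) = 0.59 × √(58/2) = 3.1772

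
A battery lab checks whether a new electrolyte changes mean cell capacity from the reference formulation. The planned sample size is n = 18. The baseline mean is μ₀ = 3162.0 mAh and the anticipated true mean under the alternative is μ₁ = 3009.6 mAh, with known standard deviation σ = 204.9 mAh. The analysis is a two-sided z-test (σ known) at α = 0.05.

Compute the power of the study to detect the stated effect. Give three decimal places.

Power ≈ 0.884

Standardized effect: d = |μ₁ − μ₀| / σ = |3009.6 − 3162.0| / 204.9 = 0.7438
Noncentrality parameter: δ = d·√n = 0.7438 × √18 = 3.1556
Two-sided α = 0.05 → critical value z_{0.025} = 1.960.
Power = Φ(δ − 1.960) + Φ(−δ − 1.960) = Φ(1.196) + Φ(-5.116) = 0.8841 + 0.0000 = 0.8841.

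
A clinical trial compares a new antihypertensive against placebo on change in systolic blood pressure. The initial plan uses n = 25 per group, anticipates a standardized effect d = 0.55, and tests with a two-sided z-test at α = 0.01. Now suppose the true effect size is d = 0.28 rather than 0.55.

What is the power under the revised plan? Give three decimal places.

Power ≈ 0.057

With d = 0.28: δ = d·√(n/2) = 0.28 × √(25/2) = 0.9899. Critical value z_{0.005} = 2.576.
Revised power = Φ(δ − 2.576) + Φ(−δ − 2.576) = Φ(-1.586) + Φ(-3.566) = 0.0564 + 0.0002 = 0.0566.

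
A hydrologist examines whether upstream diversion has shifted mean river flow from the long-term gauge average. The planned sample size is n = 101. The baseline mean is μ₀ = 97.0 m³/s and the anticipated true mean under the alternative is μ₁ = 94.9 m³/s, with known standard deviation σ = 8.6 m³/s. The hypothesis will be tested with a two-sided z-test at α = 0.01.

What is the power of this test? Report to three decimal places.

Power ≈ 0.452

Standardized effect: d = |μ₁ − μ₀| / σ = |94.9 − 97.0| / 8.6 = 0.2442
Noncentrality parameter: δ = d·√n = 0.2442 × √101 = 2.4540
Two-sided α = 0.01 → critical value z_{0.005} = 2.576.
Power = Φ(δ − 2.576) + Φ(−δ − 2.576) = Φ(-0.122) + Φ(-5.030) = 0.4515 + 0.0000 = 0.4515.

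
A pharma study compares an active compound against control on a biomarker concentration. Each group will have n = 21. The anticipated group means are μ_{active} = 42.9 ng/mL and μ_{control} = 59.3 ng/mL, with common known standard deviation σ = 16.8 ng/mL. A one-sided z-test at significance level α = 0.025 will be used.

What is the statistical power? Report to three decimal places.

Standardized effect: d = |μ_{active} − μ_{control}| / σ = |42.9 − 59.3| / 16.8 = 0.9762
Noncentrality parameter: δ = d·√(n/2) = 0.9762 × √(21/2) = 3.1632
Critical value for a one-sided test at α = 0.025: z_α = 1.960.
Power = P(Z > 1.960 − δ) = Φ(1.203) = 0.8856.

Power ≈ 0.886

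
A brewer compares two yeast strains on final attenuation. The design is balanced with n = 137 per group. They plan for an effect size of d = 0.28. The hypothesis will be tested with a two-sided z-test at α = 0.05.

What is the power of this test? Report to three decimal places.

Power ≈ 0.640

Noncentrality parameter: δ = d·√(n/2) = 0.28 × √(137/2) = 2.3174
Critical value for a two-sided test at α = 0.05: z_{α/2} = 1.960.
Power = Φ(δ − 1.960) + Φ(−δ − 1.960) = Φ(0.357) + Φ(-4.277) = 0.6396 + 0.0000 = 0.6396.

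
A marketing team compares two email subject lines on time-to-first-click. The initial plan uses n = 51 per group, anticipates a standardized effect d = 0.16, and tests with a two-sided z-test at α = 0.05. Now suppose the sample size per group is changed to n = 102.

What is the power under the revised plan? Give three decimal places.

Power ≈ 0.208

With n = 102 per group: δ = d·√(n/2) = 0.16 × √(102/2) = 1.1426. Critical value z_{0.025} = 1.960.
Revised power = Φ(δ − 1.960) + Φ(−δ − 1.960) = Φ(-0.817) + Φ(-3.103) = 0.2069 + 0.0010 = 0.2078.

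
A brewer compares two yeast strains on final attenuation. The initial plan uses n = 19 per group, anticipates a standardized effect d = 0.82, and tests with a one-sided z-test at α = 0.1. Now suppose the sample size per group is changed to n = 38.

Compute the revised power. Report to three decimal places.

With n = 38 per group: δ = d·√(n/2) = 0.82 × √(38/2) = 3.5743. Critical value z_{0.1} = 1.282.
Revised power = P(Z > 1.282 − δ) = Φ(2.293) = 0.9891.

Power ≈ 0.989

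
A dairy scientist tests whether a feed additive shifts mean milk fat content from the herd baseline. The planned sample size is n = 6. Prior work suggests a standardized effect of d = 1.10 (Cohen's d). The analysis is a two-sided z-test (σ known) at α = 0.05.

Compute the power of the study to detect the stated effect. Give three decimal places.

Power ≈ 0.769

Noncentrality parameter: δ = d·√n = 1.10 × √6 = 2.6944
Critical value for a two-sided test at α = 0.05: z_{α/2} = 1.960.
Power = Φ(δ − 1.960) + Φ(−δ − 1.960) = Φ(0.734) + Φ(-4.654) = 0.7687 + 0.0000 = 0.7687.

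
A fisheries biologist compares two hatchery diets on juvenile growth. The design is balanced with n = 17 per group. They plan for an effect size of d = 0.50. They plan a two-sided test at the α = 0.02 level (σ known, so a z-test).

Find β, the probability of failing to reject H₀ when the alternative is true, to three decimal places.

Noncentrality parameter: δ = d·√(n/2) = 0.50 × √(17/2) = 1.4577
Two-sided α = 0.02 → critical value z_{0.01} = 2.326.
Power = Φ(δ − 2.326) + Φ(−δ − 2.326) = Φ(-0.869) + Φ(-3.784) = 0.1925 + 0.0001 = 0.1926.
Type II error: β = 1 − power = 1 − 0.1926 = 0.8074.

β ≈ 0.807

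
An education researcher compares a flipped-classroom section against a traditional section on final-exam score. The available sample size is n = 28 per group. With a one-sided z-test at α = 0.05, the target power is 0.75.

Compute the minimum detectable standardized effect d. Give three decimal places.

Required noncentrality: δ = z_{0.05} + z_{0.25} = 1.645 + 0.674 = 2.319.
δ = d·√(n/2) ⇒ d = δ/√(n/2) = 2.319/√(28/2) = 0.6199.

d ≈ 0.620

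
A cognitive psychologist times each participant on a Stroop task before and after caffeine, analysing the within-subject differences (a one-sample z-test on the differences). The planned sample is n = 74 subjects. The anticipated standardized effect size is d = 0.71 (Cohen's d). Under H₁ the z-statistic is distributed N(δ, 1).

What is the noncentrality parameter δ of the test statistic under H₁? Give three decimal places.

δ = d·√n = 0.71 × √74 = 6.1077

δ ≈ 6.108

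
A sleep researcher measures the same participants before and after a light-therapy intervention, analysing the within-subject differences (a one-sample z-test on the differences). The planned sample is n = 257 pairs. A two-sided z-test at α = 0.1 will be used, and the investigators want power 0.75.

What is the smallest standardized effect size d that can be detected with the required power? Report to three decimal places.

d ≈ 0.145

Required noncentrality: δ = z_{0.05} + z_{0.25} = 1.645 + 0.674 = 2.319.
(The second rejection-region term Φ(−δ − z_{α/2}) is negligible and dropped.)
δ = d·√n ⇒ d = δ/√n = 2.319/√257 = 0.1447.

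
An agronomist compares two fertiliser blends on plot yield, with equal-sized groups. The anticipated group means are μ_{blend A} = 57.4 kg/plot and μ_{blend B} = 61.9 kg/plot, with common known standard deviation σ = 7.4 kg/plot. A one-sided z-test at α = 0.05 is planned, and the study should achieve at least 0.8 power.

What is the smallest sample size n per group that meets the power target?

n = 34 per group

Standardized effect: d = |μ_{blend A} − μ_{blend B}| / σ = |57.4 − 61.9| / 7.4 = 0.6081
Set Φ(δ − 1.645) = 0.8; then δ − 1.645 = Φ⁻¹(0.8) = 0.842, giving δ = 2.486.
δ = d·√(n/2) ⇒ n = 2(δ/d)² = 2 × (2.486 / 0.6081)² = 33.44.
Round up to the next whole unit.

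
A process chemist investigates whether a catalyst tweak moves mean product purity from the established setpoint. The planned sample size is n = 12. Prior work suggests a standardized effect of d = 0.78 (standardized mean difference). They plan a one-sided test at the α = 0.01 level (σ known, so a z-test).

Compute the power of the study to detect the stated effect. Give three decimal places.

Noncentrality parameter: λ = d·√n = 0.78 × √12 = 2.7020
One-sided α = 0.01 → critical value z_{0.01} = 2.326.
Power = P(Z > 2.326 − λ) = Φ(0.376) = 0.6464.

Power ≈ 0.646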